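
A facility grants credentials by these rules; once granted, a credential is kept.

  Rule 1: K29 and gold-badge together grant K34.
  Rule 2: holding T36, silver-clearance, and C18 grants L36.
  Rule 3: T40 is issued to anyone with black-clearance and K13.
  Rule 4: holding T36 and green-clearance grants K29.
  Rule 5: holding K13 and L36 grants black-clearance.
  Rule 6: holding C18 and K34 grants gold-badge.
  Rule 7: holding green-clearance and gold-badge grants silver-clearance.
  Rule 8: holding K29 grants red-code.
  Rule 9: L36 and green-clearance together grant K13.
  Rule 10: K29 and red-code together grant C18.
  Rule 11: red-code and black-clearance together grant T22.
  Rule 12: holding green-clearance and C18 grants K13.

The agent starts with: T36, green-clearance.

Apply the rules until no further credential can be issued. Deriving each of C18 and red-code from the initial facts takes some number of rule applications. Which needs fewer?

red-code

red-code: Holding T36 and green-clearance grants K29 (Rule 4). Holding K29 grants red-code (Rule 8). [2 rule applications]
C18: Holding T36 and green-clearance grants K29 (Rule 4). Holding K29 grants red-code (Rule 8). Holding K29 and red-code grants C18 (Rule 10). [3 rule applications]
red-code needs fewer.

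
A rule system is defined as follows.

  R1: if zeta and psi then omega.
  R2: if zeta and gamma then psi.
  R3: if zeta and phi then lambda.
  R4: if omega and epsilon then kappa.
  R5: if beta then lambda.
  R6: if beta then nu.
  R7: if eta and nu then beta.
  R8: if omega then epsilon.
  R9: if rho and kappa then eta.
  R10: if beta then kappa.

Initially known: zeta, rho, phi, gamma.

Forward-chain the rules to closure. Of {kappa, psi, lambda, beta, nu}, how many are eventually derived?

3

zeta and gamma hold, so psi follows (R2).
zeta and phi hold, so lambda follows (R3).
From zeta and psi, R1 gives omega.
omega holds, so epsilon follows (R8).
From omega and epsilon, R4 gives kappa.
kappa: reached.
psi: reached.
lambda: reached.
beta would need eta and nu (R7), but nu is never established.
nu would need beta (R6), but beta is never established.
Reached: kappa, psi, and lambda — 3 of the 5.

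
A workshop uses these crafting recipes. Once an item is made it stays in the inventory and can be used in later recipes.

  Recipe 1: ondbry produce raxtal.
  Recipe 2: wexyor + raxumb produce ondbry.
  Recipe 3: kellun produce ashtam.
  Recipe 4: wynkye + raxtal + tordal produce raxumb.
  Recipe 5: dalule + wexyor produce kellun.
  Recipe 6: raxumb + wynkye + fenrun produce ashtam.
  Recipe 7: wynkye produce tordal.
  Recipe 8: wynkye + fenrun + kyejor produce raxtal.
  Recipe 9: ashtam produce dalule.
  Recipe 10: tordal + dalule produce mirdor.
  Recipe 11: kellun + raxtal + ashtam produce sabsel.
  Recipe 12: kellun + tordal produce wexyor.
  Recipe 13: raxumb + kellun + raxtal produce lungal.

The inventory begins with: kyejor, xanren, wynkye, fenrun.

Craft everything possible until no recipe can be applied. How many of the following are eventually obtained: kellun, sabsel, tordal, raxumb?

Using Recipe 8, wynkye, fenrun, and kyejor make raxtal.
Using Recipe 7, wynkye makes tordal.
Using Recipe 4, wynkye, raxtal, and tordal make raxumb.
kellun would need dalule and wexyor (Recipe 5), but wexyor is never obtained.
sabsel would need kellun, raxtal, and ashtam (Recipe 11), but kellun is never obtained.
tordal: reached.
raxumb: reached.
Reached: tordal and raxumb — 2 of the 4.

2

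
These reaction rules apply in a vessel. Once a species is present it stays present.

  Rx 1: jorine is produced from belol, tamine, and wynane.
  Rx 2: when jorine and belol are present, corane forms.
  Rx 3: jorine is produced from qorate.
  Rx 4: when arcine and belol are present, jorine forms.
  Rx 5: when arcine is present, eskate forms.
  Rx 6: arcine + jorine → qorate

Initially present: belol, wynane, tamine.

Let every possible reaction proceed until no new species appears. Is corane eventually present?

Yes

belol, tamine, and wynane present → jorine forms (Rx 1).
jorine and belol present → corane forms (Rx 2).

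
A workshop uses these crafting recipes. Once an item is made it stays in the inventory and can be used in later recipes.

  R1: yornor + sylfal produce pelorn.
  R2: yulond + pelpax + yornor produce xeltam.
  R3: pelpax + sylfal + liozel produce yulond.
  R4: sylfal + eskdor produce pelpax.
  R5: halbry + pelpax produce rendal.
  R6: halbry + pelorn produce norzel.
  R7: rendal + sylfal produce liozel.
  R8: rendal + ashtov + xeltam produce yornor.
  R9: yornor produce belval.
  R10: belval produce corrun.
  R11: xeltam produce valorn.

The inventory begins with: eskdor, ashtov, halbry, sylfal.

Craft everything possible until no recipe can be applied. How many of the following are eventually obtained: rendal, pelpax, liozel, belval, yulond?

4

Using R4, sylfal and eskdor make pelpax.
Using R5, halbry and pelpax make rendal.
Using R7, rendal and sylfal make liozel.
Using R3, pelpax, sylfal, and liozel make yulond.
rendal: reached.
pelpax: reached.
liozel: reached.
belval would need yornor (R9), but yornor is never obtained.
yulond: reached.
Reached: rendal, pelpax, liozel, and yulond — 4 of the 5.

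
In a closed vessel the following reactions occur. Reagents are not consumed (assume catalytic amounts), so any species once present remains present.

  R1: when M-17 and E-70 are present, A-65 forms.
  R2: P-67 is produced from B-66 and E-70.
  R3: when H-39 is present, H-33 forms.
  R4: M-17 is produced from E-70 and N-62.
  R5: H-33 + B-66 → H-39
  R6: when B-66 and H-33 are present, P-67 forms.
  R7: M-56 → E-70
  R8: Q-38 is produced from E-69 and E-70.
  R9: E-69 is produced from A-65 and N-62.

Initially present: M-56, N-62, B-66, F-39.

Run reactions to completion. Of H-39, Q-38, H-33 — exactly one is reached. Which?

Q-38

M-56 present → E-70 forms (R7).
E-70 and N-62 present → M-17 forms (R4).
M-17 and E-70 present → A-65 forms (R1).
A-65 and N-62 present → E-69 forms (R9).
E-69 and E-70 present → Q-38 forms (R8).
H-33 would need H-39 (R3), but H-39 never forms. H-39 would need H-33 and B-66 (R5), but H-33 never forms.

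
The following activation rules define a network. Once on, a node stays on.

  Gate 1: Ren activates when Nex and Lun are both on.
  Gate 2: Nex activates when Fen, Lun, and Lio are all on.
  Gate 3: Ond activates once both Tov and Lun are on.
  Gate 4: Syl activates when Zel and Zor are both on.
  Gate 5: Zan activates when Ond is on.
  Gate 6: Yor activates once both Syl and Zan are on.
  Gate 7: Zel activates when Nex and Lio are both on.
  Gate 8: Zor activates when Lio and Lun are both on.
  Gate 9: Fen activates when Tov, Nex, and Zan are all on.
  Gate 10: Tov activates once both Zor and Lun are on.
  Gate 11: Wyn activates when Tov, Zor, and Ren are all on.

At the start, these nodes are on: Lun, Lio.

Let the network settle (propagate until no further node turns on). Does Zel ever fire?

No

Zel would need Nex and Lio (Gate 7), but Nex never turns on.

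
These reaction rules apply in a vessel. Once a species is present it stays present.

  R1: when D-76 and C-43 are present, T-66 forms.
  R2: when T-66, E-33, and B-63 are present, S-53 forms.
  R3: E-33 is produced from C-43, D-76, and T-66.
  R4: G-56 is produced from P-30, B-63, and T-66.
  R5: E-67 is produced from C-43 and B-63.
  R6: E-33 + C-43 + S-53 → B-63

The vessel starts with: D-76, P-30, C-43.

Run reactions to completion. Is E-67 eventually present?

No

E-67 would need C-43 and B-63 (R5), but B-63 never forms.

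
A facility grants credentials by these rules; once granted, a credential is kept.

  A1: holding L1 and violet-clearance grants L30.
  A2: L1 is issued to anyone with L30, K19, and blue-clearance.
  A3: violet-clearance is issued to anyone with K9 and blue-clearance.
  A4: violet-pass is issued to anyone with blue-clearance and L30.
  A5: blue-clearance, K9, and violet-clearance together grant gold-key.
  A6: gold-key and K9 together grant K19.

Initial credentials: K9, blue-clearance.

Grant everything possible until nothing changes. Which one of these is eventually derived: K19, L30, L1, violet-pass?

Holding K9 and blue-clearance grants violet-clearance (A3).
Holding blue-clearance, K9, and violet-clearance grants gold-key (A5).
Holding gold-key and K9 grants K19 (A6).
violet-pass would need blue-clearance and L30 (A4), but L30 is never granted. L1 would need L30, K19, and blue-clearance (A2), but L30 is never granted. L30 would need L1 and violet-clearance (A1), but L1 is never granted.

K19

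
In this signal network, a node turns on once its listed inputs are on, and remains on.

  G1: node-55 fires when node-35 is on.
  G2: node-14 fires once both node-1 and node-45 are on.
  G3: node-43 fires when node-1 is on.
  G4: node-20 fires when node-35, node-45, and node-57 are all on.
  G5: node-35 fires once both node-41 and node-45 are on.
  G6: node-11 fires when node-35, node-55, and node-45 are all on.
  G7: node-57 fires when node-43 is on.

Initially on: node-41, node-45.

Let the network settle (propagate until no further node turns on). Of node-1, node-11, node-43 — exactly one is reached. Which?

G5: node-41 and node-45 on → node-35 on.
G1: node-35 on → node-55 on.
G6: node-35, node-55, and node-45 on → node-11 on.
No rule produces node-1, and it is not given. node-43 would need node-1 (G3), but node-1 never turns on.

node-11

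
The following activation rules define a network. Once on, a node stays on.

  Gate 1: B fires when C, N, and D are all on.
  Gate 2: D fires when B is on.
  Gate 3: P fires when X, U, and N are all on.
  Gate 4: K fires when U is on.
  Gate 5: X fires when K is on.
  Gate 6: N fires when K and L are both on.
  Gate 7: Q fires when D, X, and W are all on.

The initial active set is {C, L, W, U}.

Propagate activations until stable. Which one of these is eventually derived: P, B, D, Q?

U is on, so K fires (Gate 4).
K and L are on, so N fires (Gate 6).
K is on, so X fires (Gate 5).
X, U, and N are on, so P fires (Gate 3).
D would need B (Gate 2), but B never turns on. Q would need D, X, and W (Gate 7), but D never turns on. B would need C, N, and D (Gate 1), but D never turns on.

P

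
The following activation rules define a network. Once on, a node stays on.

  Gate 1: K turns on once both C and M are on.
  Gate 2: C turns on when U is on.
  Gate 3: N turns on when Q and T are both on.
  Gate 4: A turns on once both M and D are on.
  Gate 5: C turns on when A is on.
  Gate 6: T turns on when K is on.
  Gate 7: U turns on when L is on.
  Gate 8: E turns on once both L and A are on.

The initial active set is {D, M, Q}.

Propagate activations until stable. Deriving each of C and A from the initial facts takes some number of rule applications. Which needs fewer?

A

A: Gate 4: M and D on → A on. [1 rule application]
C: M and D are on, so A turns on (Gate 4). A is on, so C turns on (Gate 5). [2 rule applications]
A needs fewer.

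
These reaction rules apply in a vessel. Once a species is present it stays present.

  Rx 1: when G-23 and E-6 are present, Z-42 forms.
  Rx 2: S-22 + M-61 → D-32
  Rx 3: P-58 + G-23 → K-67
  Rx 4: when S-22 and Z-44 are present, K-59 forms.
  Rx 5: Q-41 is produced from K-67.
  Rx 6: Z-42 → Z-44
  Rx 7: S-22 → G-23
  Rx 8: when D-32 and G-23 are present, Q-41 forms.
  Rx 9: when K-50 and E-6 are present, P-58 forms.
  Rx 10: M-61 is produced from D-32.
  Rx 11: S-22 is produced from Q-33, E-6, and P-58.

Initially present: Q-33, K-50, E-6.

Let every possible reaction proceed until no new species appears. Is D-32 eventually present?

No

D-32 would need S-22 and M-61 (Rx 2), but M-61 never forms.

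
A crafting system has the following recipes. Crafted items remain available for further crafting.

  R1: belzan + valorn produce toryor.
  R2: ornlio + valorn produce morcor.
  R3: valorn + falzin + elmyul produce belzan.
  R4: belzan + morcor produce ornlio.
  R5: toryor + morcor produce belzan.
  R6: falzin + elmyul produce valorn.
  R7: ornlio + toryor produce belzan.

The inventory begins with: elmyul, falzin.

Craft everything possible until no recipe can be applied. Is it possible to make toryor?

Yes

Using R6, falzin and elmyul make valorn.
Using R3, valorn, falzin, and elmyul make belzan.
Using R1, belzan and valorn make toryor.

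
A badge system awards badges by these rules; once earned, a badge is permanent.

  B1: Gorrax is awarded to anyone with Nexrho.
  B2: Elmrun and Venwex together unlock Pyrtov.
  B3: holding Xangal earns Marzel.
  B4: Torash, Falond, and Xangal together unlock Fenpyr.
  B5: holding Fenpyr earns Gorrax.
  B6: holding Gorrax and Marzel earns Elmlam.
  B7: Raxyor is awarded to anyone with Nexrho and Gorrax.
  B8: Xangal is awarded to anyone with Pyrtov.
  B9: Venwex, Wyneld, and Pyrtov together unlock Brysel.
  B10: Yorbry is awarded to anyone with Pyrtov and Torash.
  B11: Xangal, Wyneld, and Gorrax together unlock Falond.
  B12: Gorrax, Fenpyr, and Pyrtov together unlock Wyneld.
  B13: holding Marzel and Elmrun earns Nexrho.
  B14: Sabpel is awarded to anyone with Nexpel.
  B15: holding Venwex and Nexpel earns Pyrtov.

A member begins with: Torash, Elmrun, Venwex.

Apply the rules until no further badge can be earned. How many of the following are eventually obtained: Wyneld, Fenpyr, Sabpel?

0

Wyneld would need Gorrax, Fenpyr, and Pyrtov (B12), but Fenpyr is never earned.
Fenpyr would need Torash, Falond, and Xangal (B4), but Falond is never earned.
Sabpel would need Nexpel (B14), but Nexpel is never earned.
None of the 3 are reached.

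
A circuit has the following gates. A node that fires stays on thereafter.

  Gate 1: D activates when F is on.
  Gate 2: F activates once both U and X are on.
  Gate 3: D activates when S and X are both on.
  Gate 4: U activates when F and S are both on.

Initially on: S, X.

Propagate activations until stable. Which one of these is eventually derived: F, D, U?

D

Gate 3: S and X on → D on.
U would need F and S (Gate 4), but F never turns on. F would need U and X (Gate 2), but U never turns on.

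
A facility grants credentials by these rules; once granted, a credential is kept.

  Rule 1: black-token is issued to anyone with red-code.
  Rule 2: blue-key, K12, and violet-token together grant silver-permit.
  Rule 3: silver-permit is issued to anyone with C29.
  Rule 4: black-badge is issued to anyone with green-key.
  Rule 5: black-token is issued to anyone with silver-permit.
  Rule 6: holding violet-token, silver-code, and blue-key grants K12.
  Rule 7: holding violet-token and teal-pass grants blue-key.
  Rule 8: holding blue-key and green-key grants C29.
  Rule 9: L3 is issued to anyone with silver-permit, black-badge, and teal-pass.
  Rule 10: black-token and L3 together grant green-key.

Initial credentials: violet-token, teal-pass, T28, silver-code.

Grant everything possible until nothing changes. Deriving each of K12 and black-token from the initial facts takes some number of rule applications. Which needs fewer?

K12: Holding violet-token and teal-pass grants blue-key (Rule 7). Holding violet-token, silver-code, and blue-key grants K12 (Rule 6). [2 rule applications]
black-token: Holding violet-token and teal-pass grants blue-key (Rule 7). Holding violet-token, silver-code, and blue-key grants K12 (Rule 6). Holding blue-key, K12, and violet-token grants silver-permit (Rule 2). Holding silver-permit grants black-token (Rule 5). [4 rule applications]
K12 needs fewer.

K12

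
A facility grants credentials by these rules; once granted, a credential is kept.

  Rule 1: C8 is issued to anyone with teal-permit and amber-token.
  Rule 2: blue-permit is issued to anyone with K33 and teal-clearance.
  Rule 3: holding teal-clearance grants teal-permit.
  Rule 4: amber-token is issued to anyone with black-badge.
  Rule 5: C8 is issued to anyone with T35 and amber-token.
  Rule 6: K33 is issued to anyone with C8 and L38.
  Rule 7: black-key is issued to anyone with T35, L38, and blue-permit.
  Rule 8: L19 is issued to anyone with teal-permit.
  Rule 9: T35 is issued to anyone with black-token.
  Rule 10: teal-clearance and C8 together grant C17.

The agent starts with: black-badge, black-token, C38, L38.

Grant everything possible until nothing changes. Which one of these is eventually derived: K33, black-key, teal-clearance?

Holding black-token grants T35 (Rule 9).
Holding black-badge grants amber-token (Rule 4).
Holding T35 and amber-token grants C8 (Rule 5).
Holding C8 and L38 grants K33 (Rule 6).
No rule produces teal-clearance, and it is not given. black-key would need T35, L38, and blue-permit (Rule 7), but blue-permit is never granted.

K33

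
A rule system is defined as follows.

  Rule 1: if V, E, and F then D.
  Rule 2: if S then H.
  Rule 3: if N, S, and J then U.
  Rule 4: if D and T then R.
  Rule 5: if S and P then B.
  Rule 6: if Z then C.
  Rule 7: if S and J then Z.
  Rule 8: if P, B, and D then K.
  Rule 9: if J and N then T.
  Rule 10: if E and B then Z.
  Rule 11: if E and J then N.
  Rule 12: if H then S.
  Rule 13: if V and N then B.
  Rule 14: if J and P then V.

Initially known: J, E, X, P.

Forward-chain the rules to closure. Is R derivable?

R would need D and T (Rule 4), but D is never established.

No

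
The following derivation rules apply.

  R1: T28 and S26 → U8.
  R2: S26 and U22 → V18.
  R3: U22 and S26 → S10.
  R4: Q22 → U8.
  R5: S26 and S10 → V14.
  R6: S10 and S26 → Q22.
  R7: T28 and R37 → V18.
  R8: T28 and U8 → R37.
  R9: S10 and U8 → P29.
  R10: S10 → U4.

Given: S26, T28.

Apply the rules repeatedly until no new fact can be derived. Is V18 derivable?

T28 and S26 hold, so U8 follows (R1).
T28 and U8 hold, so R37 follows (R8).
From T28 and R37, R7 gives V18.

Yes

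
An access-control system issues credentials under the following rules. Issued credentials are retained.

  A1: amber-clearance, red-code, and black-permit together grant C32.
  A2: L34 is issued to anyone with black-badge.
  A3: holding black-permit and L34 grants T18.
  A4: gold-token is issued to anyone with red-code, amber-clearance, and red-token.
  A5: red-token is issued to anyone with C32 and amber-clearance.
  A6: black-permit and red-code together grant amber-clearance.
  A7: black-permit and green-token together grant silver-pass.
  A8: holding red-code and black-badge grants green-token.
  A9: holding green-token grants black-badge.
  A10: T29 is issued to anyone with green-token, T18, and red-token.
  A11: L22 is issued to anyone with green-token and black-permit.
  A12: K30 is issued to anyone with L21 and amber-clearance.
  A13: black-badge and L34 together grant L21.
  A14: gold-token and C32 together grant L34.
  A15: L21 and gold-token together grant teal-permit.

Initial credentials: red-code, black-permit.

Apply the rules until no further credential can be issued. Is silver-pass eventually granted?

No

silver-pass would need black-permit and green-token (A7), but green-token is never granted.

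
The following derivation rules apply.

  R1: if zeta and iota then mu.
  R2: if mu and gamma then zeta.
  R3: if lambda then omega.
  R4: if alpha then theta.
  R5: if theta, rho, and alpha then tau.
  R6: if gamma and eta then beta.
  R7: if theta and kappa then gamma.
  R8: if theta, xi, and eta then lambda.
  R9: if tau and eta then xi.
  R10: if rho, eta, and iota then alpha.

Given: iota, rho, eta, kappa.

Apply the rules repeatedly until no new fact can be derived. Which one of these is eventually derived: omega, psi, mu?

From rho, eta, and iota, R10 gives alpha.
alpha holds, so theta follows (R4).
From theta, rho, and alpha, R5 gives tau.
From tau and eta, R9 gives xi.
theta, xi, and eta hold, so lambda follows (R8).
From lambda, R3 gives omega.
No rule produces psi, and it is not given. mu would need zeta and iota (R1), but zeta is never established.

omega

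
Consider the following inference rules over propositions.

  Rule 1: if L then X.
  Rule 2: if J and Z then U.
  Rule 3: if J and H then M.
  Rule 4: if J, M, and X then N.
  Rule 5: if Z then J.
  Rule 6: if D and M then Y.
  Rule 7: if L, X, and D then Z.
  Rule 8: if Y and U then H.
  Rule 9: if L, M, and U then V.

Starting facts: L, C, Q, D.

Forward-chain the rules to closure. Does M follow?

M would need J and H (Rule 3), but H is never established.

No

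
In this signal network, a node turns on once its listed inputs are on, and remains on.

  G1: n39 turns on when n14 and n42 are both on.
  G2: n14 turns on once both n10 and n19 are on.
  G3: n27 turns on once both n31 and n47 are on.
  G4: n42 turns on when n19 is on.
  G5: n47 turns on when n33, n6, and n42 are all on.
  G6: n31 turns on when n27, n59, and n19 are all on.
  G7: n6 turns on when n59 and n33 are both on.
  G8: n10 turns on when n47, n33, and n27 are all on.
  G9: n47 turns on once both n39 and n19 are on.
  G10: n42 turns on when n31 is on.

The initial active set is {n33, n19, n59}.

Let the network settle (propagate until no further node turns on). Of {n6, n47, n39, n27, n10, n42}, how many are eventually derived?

n19 is on, so n42 turns on (G4).
n59 and n33 are on, so n6 turns on (G7).
n33, n6, and n42 are on, so n47 turns on (G5).
n6: reached.
n47: reached.
n39 would need n14 and n42 (G1), but n14 never turns on.
n27 would need n31 and n47 (G3), but n31 never turns on.
n10 would need n47, n33, and n27 (G8), but n27 never turns on.
n42: reached.
Reached: n6, n47, and n42 — 3 of the 6.

3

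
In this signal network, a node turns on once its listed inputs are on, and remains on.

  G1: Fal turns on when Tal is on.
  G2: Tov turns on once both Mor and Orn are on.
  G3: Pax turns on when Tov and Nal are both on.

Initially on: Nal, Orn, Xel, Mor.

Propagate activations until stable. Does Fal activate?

Fal would need Tal (G1), but Tal never turns on.

No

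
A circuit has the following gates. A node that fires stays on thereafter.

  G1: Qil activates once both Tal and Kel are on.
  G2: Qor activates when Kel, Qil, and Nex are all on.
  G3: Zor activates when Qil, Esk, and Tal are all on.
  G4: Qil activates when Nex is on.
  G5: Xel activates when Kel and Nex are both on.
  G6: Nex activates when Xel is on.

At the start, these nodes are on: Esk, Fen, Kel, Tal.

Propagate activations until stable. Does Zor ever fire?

Tal and Kel are on, so Qil activates (G1).
G3: Qil, Esk, and Tal on → Zor on.

Yes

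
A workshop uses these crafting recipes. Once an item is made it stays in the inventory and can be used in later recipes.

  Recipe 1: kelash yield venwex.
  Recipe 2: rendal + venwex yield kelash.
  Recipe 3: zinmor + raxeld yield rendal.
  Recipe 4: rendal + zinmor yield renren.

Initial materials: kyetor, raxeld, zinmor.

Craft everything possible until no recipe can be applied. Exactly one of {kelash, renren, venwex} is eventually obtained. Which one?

Using Recipe 3, zinmor and raxeld make rendal.
Using Recipe 4, rendal and zinmor make renren.
kelash would need rendal and venwex (Recipe 2), but venwex is never obtained. venwex would need kelash (Recipe 1), but kelash is never obtained.

renren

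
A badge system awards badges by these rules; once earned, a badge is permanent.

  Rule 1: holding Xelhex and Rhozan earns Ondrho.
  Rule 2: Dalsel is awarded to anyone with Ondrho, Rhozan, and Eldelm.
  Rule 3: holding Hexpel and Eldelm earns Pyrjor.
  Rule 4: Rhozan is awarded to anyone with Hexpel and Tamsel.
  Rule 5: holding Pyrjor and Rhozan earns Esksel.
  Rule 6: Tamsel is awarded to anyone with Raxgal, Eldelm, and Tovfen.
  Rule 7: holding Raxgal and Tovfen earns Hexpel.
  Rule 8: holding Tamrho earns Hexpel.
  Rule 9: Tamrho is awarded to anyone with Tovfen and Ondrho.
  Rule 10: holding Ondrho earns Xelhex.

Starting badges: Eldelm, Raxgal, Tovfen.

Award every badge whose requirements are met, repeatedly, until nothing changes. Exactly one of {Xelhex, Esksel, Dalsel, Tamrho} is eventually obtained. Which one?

Esksel

With Raxgal and Tovfen, Hexpel is earned (Rule 7).
With Raxgal, Eldelm, and Tovfen, Tamsel is earned (Rule 6).
With Hexpel and Tamsel, Rhozan is earned (Rule 4).
With Hexpel and Eldelm, Pyrjor is earned (Rule 3).
With Pyrjor and Rhozan, Esksel is earned (Rule 5).
Xelhex would need Ondrho (Rule 10), but Ondrho is never earned. Dalsel would need Ondrho, Rhozan, and Eldelm (Rule 2), but Ondrho is never earned. Tamrho would need Tovfen and Ondrho (Rule 9), but Ondrho is never earned.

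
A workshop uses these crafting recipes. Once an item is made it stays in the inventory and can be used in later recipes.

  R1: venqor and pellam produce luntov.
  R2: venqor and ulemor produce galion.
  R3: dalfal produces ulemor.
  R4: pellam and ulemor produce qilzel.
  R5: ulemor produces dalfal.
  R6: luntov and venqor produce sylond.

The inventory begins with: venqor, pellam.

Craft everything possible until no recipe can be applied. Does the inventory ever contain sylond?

venqor and pellam → luntov (R1).
Using R6, luntov and venqor make sylond.

Yes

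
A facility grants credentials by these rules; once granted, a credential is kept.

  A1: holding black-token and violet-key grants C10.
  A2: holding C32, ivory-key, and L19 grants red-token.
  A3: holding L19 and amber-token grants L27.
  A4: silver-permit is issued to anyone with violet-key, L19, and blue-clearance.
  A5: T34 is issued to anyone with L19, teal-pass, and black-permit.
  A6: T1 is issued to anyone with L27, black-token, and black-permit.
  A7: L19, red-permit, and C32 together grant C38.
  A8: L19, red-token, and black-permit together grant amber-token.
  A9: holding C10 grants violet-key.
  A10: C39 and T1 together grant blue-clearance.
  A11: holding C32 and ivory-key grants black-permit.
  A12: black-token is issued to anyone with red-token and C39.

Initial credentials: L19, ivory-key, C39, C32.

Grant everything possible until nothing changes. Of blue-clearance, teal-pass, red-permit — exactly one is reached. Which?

Holding C32 and ivory-key grants black-permit (A11).
Holding C32, ivory-key, and L19 grants red-token (A2).
Holding L19, red-token, and black-permit grants amber-token (A8).
Holding red-token and C39 grants black-token (A12).
Holding L19 and amber-token grants L27 (A3).
Holding L27, black-token, and black-permit grants T1 (A6).
Holding C39 and T1 grants blue-clearance (A10).
No rule produces red-permit, and it is not given. No rule produces teal-pass, and it is not given.

blue-clearance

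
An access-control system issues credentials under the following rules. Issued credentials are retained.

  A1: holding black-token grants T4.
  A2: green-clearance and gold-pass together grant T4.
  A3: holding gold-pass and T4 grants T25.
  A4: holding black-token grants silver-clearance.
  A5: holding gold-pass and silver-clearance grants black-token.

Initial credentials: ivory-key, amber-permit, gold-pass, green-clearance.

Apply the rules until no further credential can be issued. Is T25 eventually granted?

Yes

Holding green-clearance and gold-pass grants T4 (A2).
Holding gold-pass and T4 grants T25 (A3).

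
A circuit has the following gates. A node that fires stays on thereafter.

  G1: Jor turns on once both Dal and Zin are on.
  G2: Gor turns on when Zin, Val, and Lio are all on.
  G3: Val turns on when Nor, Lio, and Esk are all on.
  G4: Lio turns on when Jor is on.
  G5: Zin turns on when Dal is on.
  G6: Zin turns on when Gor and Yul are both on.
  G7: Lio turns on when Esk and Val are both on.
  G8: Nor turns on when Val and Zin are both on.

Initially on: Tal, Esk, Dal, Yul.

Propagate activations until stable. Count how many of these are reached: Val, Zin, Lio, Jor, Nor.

3

G5: Dal on → Zin on.
Dal and Zin are on, so Jor turns on (G1).
Jor is on, so Lio turns on (G4).
Val would need Nor, Lio, and Esk (G3), but Nor never turns on.
Zin: reached.
Lio: reached.
Jor: reached.
Nor would need Val and Zin (G8), but Val never turns on.
Reached: Zin, Lio, and Jor — 3 of the 5.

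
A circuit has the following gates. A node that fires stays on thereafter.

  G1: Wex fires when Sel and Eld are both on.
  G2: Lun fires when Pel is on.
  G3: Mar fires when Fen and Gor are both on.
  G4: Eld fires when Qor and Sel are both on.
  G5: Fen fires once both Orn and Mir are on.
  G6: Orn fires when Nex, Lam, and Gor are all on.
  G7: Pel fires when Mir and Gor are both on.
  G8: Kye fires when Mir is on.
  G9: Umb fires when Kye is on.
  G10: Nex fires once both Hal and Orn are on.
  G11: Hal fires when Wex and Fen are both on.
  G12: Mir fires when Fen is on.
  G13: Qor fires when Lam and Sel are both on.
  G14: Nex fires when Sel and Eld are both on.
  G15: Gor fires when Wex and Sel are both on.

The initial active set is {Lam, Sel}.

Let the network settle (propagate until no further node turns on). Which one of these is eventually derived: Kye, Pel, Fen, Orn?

Orn

G13: Lam and Sel on → Qor on.
G4: Qor and Sel on → Eld on.
G1: Sel and Eld on → Wex on.
G14: Sel and Eld on → Nex on.
G15: Wex and Sel on → Gor on.
Nex, Lam, and Gor are on, so Orn fires (G6).
Pel would need Mir and Gor (G7), but Mir never turns on. Fen would need Orn and Mir (G5), but Mir never turns on. Kye would need Mir (G8), but Mir never turns on.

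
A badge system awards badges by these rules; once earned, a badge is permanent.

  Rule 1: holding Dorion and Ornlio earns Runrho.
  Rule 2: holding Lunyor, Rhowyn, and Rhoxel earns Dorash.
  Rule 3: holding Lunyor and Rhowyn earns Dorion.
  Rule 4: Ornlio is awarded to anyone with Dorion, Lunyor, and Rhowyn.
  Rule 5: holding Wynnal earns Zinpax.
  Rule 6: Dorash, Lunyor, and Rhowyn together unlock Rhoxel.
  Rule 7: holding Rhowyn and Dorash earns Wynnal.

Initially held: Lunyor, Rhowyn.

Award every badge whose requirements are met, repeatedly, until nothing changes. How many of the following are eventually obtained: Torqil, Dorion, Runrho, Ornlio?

With Lunyor and Rhowyn, Dorion is earned (Rule 3).
With Dorion, Lunyor, and Rhowyn, Ornlio is earned (Rule 4).
With Dorion and Ornlio, Runrho is earned (Rule 1).
No rule produces Torqil, and it is not given.
Dorion: reached.
Runrho: reached.
Ornlio: reached.
Reached: Dorion, Runrho, and Ornlio — 3 of the 4.

3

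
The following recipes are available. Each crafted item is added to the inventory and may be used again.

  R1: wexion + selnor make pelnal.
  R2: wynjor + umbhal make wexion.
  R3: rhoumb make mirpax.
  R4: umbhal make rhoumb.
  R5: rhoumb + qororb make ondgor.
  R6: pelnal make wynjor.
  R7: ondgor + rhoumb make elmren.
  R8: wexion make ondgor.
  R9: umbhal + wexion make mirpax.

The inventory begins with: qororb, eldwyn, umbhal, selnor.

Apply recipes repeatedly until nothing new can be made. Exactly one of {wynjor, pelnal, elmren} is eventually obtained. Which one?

umbhal → rhoumb (R4).
rhoumb + qororb → ondgor (R5).
ondgor + rhoumb → elmren (R7).
pelnal would need wexion and selnor (R1), but wexion is never obtained. wynjor would need pelnal (R6), but pelnal is never obtained.

elmren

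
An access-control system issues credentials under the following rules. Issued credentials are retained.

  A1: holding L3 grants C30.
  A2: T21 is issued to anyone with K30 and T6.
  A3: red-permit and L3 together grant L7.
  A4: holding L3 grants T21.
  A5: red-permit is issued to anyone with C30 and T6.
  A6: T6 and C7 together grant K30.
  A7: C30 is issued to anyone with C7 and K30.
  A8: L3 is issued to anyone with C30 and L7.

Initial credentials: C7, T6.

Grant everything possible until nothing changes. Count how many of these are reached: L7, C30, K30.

2

Holding T6 and C7 grants K30 (A6).
Holding C7 and K30 grants C30 (A7).
L7 would need red-permit and L3 (A3), but L3 is never granted.
C30: reached.
K30: reached.
Reached: C30 and K30 — 2 of the 3.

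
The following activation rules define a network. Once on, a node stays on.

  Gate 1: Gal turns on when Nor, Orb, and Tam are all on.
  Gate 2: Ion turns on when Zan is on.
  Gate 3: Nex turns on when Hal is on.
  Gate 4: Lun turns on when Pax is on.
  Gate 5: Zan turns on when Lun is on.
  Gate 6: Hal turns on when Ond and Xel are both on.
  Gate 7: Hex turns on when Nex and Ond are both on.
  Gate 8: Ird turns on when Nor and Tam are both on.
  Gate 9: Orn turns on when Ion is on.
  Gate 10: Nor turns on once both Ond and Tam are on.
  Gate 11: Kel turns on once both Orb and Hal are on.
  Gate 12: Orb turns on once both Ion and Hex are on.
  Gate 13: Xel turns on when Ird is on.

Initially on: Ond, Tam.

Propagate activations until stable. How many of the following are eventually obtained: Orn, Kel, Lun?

0

Orn would need Ion (Gate 9), but Ion never turns on.
Kel would need Orb and Hal (Gate 11), but Orb never turns on.
Lun would need Pax (Gate 4), but Pax never turns on.
None of the 3 are reached.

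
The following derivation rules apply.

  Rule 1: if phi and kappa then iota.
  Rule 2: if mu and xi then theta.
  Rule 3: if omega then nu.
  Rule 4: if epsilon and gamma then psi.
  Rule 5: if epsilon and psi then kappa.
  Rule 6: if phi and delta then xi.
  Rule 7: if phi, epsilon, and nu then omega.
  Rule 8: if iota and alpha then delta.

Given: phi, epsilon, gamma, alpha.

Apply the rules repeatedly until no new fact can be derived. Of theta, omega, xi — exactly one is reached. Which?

epsilon and gamma hold, so psi follows (Rule 4).
From epsilon and psi, Rule 5 gives kappa.
phi and kappa hold, so iota follows (Rule 1).
iota and alpha hold, so delta follows (Rule 8).
From phi and delta, Rule 6 gives xi.
omega would need phi, epsilon, and nu (Rule 7), but nu is never established. theta would need mu and xi (Rule 2), but mu is never established.

xi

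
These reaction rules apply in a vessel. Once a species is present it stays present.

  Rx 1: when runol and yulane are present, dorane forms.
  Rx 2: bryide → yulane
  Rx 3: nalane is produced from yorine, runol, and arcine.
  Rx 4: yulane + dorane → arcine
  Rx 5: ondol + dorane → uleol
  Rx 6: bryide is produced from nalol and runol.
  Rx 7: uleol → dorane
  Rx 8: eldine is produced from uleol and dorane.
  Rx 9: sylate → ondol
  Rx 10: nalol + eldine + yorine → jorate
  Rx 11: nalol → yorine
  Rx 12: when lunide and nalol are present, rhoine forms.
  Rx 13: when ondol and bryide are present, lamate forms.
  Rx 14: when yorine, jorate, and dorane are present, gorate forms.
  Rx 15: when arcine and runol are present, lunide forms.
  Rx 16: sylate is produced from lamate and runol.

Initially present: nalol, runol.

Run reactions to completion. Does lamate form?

No

lamate would need ondol and bryide (Rx 13), but ondol never forms.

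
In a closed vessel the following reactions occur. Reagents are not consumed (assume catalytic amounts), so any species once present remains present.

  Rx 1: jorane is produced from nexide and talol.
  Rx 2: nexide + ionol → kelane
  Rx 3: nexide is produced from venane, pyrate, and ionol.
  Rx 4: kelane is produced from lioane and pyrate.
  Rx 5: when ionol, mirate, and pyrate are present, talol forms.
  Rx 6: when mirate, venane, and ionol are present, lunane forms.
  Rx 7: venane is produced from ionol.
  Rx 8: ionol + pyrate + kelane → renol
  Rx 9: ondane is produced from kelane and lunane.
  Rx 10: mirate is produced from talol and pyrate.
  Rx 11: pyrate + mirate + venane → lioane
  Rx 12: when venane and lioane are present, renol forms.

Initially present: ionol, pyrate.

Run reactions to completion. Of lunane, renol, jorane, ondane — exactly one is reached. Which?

ionol present → venane forms (Rx 7).
venane, pyrate, and ionol present → nexide forms (Rx 3).
nexide and ionol present → kelane forms (Rx 2).
ionol, pyrate, and kelane present → renol forms (Rx 8).
jorane would need nexide and talol (Rx 1), but talol never forms. lunane would need mirate, venane, and ionol (Rx 6), but mirate never forms. ondane would need kelane and lunane (Rx 9), but lunane never forms.

renol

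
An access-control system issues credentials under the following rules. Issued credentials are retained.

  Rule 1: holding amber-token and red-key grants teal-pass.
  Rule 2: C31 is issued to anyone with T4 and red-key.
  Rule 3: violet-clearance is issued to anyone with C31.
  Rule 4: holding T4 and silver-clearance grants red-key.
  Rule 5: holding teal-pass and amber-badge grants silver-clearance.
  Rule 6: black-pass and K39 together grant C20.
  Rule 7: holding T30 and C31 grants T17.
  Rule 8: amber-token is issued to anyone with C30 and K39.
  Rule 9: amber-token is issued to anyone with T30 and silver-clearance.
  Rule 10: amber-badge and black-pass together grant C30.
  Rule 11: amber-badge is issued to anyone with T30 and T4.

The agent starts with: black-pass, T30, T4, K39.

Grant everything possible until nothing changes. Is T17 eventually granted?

T17 would need T30 and C31 (Rule 7), but C31 is never granted.

No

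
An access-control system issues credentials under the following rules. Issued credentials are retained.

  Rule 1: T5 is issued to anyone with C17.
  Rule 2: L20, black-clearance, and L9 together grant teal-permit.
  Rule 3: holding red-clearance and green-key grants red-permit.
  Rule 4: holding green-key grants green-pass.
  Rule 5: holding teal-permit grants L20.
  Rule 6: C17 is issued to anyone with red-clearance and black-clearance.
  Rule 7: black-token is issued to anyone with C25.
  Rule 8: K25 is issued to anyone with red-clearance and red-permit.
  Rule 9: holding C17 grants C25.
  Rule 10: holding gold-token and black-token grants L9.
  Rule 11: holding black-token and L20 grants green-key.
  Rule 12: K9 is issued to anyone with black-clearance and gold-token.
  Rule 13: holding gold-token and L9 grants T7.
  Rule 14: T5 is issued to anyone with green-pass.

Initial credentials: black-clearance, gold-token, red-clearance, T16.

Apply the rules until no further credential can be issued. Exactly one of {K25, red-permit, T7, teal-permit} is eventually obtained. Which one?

T7

Holding red-clearance and black-clearance grants C17 (Rule 6).
Holding C17 grants C25 (Rule 9).
Holding C25 grants black-token (Rule 7).
Holding gold-token and black-token grants L9 (Rule 10).
Holding gold-token and L9 grants T7 (Rule 13).
teal-permit would need L20, black-clearance, and L9 (Rule 2), but L20 is never granted. K25 would need red-clearance and red-permit (Rule 8), but red-permit is never granted. red-permit would need red-clearance and green-key (Rule 3), but green-key is never granted.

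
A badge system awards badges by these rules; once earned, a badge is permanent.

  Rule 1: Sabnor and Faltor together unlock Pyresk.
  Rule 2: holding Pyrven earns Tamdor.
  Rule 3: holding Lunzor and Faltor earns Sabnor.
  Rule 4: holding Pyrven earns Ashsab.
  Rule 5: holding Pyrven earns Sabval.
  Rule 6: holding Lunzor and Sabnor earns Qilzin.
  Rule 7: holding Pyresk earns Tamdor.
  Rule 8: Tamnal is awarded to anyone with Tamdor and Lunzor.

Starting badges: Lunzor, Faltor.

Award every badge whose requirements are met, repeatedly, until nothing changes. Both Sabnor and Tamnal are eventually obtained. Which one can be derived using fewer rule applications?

Sabnor

Sabnor: With Lunzor and Faltor, Sabnor is earned (Rule 3). [1 rule application]
Tamnal: With Lunzor and Faltor, Sabnor is earned (Rule 3). With Sabnor and Faltor, Pyresk is earned (Rule 1). With Pyresk, Tamdor is earned (Rule 7). With Tamdor and Lunzor, Tamnal is earned (Rule 8). [4 rule applications]
Sabnor needs fewer.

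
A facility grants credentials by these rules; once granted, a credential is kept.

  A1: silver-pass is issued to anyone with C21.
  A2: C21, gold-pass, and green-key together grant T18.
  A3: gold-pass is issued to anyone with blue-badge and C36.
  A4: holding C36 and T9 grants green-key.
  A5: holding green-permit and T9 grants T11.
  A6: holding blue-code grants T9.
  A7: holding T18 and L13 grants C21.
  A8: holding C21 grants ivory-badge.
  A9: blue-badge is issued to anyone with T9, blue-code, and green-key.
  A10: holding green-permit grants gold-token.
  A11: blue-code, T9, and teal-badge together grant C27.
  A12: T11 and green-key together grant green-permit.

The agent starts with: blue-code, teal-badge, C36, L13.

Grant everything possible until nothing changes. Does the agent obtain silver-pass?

silver-pass would need C21 (A1), but C21 is never granted.

No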